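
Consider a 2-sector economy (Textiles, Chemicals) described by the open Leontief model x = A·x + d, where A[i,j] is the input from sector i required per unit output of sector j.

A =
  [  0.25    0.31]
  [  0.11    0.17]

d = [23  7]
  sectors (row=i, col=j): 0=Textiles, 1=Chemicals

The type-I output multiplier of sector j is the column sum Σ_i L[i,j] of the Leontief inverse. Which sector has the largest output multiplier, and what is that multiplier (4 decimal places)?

Form M = I − A:
  [  0.75   -0.31]
  [ -0.11    0.83]
Leontief inverse L = M⁻¹:
  [  1.4106    0.5269]
  [  0.1869    1.2746]
Total output x = L · d:
  x_0 = 1.4106·23 + 0.5269·7 = 36.1319
  x_1 = 0.1869·23 + 1.2746·7 = 13.2223
Output multipliers (column sums of L):
  Textiles: 1.5976
  Chemicals: 1.8015

Chemicals (1.8015)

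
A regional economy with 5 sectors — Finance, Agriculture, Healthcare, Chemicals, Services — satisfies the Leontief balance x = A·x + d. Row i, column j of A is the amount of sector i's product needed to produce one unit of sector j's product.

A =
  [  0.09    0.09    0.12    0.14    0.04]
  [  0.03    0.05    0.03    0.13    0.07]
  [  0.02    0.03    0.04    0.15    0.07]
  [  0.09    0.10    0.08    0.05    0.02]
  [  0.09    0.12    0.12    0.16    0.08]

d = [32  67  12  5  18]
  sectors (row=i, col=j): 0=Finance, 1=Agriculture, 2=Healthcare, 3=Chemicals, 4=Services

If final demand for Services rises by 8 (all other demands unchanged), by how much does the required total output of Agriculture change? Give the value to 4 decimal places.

Form M = I − A:
  [  0.91   -0.09   -0.12   -0.14   -0.04]
  [ -0.03    0.95   -0.03   -0.13   -0.07]
  [ -0.02   -0.03    0.96   -0.15   -0.07]
  [ -0.09   -0.10   -0.08    0.95   -0.02]
  [ -0.09   -0.12   -0.12   -0.16    0.92]
Leontief inverse L = M⁻¹:
  [  1.1381    0.1475    0.1758    0.2290    0.0791]
  [  0.0654    1.0927    0.0698    0.1862    0.0953]
  [  0.0557    0.0729    1.0798    0.2046    0.0946]
  [  0.1225    0.1391    0.1189    1.1168    0.0492]
  [  0.1484    0.1906    0.1878    0.2676    1.1280]
Total output x = L · d:
  x_0 = 1.1381·32 + 0.1475·67 + 0.1758·12 + 0.2290·5 + 0.0791·18 = 50.9768
  x_1 = 0.0654·32 + 1.0927·67 + 0.0698·12 + 0.1862·5 + 0.0953·18 = 78.7866
  x_2 = 0.0557·32 + 0.0729·67 + 1.0798·12 + 0.2046·5 + 0.0946·18 = 22.3474
  x_3 = 0.1225·32 + 0.1391·67 + 0.1189·12 + 1.1168·5 + 0.0492·18 = 21.1397
  x_4 = 0.1484·32 + 0.1906·67 + 0.1878·12 + 0.2676·5 + 1.1280·18 = 41.4199
Δx_1 = L[1,4] · Δd_4 = 0.0953 · 8 = 0.7627

0.7627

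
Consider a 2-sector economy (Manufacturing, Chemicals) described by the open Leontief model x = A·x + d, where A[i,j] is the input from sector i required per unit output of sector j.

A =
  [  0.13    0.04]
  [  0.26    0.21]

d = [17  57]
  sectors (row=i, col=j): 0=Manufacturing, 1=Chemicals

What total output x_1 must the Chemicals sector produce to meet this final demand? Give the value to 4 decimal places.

Form M = I − A:
  [  0.87   -0.04]
  [ -0.26    0.79]
Leontief inverse L = M⁻¹:
  [  1.1671    0.0591]
  [  0.3841    1.2853]
Total output x = L · d:
  x_0 = 1.1671·17 + 0.0591·57 = 23.2087
  x_1 = 0.3841·17 + 1.2853·57 = 79.7902

79.7902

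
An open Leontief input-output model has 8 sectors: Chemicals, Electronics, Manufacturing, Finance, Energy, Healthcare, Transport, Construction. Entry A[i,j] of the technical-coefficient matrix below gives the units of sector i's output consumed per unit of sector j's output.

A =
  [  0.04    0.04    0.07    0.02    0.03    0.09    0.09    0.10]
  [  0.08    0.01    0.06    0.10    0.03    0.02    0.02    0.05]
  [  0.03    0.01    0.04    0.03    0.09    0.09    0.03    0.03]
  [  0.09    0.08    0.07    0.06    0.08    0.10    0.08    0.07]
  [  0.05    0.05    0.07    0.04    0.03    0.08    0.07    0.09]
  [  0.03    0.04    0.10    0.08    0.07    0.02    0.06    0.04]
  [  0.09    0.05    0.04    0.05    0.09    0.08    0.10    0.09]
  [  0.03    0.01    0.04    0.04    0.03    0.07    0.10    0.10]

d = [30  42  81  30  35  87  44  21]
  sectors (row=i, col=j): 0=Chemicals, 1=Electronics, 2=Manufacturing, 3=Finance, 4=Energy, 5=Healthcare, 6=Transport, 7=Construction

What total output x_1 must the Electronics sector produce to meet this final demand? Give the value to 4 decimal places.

Form M = I − A:
  [  0.96   -0.04   -0.07   -0.02   -0.03   -0.09   -0.09   -0.10]
  [ -0.08    0.99   -0.06   -0.10   -0.03   -0.02   -0.02   -0.05]
  [ -0.03   -0.01    0.96   -0.03   -0.09   -0.09   -0.03   -0.03]
  [ -0.09   -0.08   -0.07    0.94   -0.08   -0.10   -0.08   -0.07]
  [ -0.05   -0.05   -0.07   -0.04    0.97   -0.08   -0.07   -0.09]
  [ -0.03   -0.04   -0.10   -0.08   -0.07    0.98   -0.06   -0.04]
  [ -0.09   -0.05   -0.04   -0.05   -0.09   -0.08    0.90   -0.09]
  [ -0.03   -0.01   -0.04   -0.04   -0.03   -0.07   -0.10    0.90]
Leontief inverse L = M⁻¹:
  [  1.0863    0.0702    0.1234    0.0661    0.0830    0.1504    0.1549    0.1643]
  [  0.1183    1.0380    0.1035    0.1338    0.0716    0.0743    0.0721    0.1023]
  [  0.0632    0.0352    1.0828    0.0639    0.1279    0.1346    0.0763    0.0764]
  [  0.1533    0.1228    0.1435    1.1217    0.1473    0.1806    0.1633    0.1550]
  [  0.0969    0.0808    0.1240    0.0864    1.0824    0.1411    0.1340    0.1540]
  [  0.0761    0.0711    0.1493    0.1216    0.1204    1.0814    0.1174    0.0987]
  [  0.1503    0.0914    0.1086    0.1067    0.1529    0.1580    1.1831    0.1743]
  [  0.0730    0.0393    0.0876    0.0806    0.0782    0.1262    0.1617    1.1602]
Total output x = L · d:
  x_0 = 1.0863·30 + 0.0702·42 + 0.1234·81 + 0.0661·30 + 0.0830·35 + 0.1504·87 + 0.1549·44 + 0.1643·21 = 73.7772
  x_1 = 0.1183·30 + 1.0380·42 + 0.1035·81 + 0.1338·30 + 0.0716·35 + 0.0743·87 + 0.0721·44 + 0.1023·21 = 73.8320
  x_2 = 0.0632·30 + 0.0352·42 + 1.0828·81 + 0.0639·30 + 0.1279·35 + 0.1346·87 + 0.0763·44 + 0.0764·21 = 114.1488
  x_3 = 0.1533·30 + 0.1228·42 + 0.1435·81 + 1.1217·30 + 0.1473·35 + 0.1806·87 + 0.1633·44 + 0.1550·21 = 86.3417
  x_4 = 0.0969·30 + 0.0808·42 + 0.1240·81 + 0.0864·30 + 1.0824·35 + 0.1411·87 + 0.1340·44 + 0.1540·21 = 78.2259
  x_5 = 0.0761·30 + 0.0711·42 + 0.1493·81 + 0.1216·30 + 0.1204·35 + 1.0814·87 + 0.1174·44 + 0.0987·21 = 126.5473
  x_6 = 0.1503·30 + 0.0914·42 + 0.1086·81 + 0.1067·30 + 0.1529·35 + 0.1580·87 + 1.1831·44 + 0.1743·21 = 95.1644
  x_7 = 0.0730·30 + 0.0393·42 + 0.0876·81 + 0.0806·30 + 0.0782·35 + 0.1262·87 + 0.1617·44 + 1.1602·21 = 58.5475

73.8320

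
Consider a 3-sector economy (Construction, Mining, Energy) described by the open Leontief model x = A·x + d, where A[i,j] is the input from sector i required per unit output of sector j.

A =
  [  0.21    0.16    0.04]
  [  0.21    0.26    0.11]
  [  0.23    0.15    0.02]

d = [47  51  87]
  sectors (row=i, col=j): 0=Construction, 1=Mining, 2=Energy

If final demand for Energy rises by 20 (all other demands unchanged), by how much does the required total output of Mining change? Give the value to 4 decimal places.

3.7022

Form M = I − A:
  [  0.79   -0.16   -0.04]
  [ -0.21    0.74   -0.11]
  [ -0.23   -0.15    0.98]
Leontief inverse L = M⁻¹:
  [  1.3766    0.3162    0.0917]
  [  0.4489    1.4859    0.1851]
  [  0.3918    0.3017    1.0703]
Total output x = L · d:
  x_0 = 1.3766·47 + 0.3162·51 + 0.0917·87 = 88.8025
  x_1 = 0.4489·47 + 1.4859·51 + 0.1851·87 = 112.9847
  x_2 = 0.3918·47 + 0.3017·51 + 1.0703·87 = 126.9105
Δx_1 = L[1,2] · Δd_2 = 0.1851 · 20 = 3.7022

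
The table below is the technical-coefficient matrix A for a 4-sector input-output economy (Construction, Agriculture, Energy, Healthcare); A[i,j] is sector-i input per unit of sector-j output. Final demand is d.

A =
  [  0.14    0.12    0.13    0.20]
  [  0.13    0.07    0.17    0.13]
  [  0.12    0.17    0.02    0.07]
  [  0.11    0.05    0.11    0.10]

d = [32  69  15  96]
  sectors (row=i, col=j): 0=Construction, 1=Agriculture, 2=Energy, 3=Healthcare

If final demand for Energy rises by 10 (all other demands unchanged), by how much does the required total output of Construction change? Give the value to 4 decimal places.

Form M = I − A:
  [  0.86   -0.12   -0.13   -0.20]
  [ -0.13    0.93   -0.17   -0.13]
  [ -0.12   -0.17    0.98   -0.07]
  [ -0.11   -0.05   -0.11    0.90]
Leontief inverse L = M⁻¹:
  [  1.2744    0.2275    0.2461    0.3352]
  [  0.2443    1.1678    0.2623    0.2434]
  [  0.2124    0.2391    1.1089    0.1680]
  [  0.1953    0.1219    0.1802    1.1861]
Total output x = L · d:
  x_0 = 1.2744·32 + 0.2275·69 + 0.2461·15 + 0.3352·96 = 92.3453
  x_1 = 0.2443·32 + 1.1678·69 + 0.2623·15 + 0.2434·96 = 115.6932
  x_2 = 0.2124·32 + 0.2391·69 + 1.1089·15 + 0.1680·96 = 56.0567
  x_3 = 0.1953·32 + 0.1219·69 + 0.1802·15 + 1.1861·96 = 131.2321
Δx_0 = L[0,2] · Δd_2 = 0.2461 · 10 = 2.4613

2.4613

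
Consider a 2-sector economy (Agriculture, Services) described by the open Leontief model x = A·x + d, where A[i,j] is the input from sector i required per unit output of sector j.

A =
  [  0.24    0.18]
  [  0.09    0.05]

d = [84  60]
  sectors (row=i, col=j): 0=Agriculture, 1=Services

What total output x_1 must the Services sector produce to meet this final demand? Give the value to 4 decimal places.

75.3188

Form M = I − A:
  [  0.76   -0.18]
  [ -0.09    0.95]
Leontief inverse L = M⁻¹:
  [  1.3460    0.2550]
  [  0.1275    1.0768]
Total output x = L · d:
  x_0 = 1.3460·84 + 0.2550·60 = 128.3650
  x_1 = 0.1275·84 + 1.0768·60 = 75.3188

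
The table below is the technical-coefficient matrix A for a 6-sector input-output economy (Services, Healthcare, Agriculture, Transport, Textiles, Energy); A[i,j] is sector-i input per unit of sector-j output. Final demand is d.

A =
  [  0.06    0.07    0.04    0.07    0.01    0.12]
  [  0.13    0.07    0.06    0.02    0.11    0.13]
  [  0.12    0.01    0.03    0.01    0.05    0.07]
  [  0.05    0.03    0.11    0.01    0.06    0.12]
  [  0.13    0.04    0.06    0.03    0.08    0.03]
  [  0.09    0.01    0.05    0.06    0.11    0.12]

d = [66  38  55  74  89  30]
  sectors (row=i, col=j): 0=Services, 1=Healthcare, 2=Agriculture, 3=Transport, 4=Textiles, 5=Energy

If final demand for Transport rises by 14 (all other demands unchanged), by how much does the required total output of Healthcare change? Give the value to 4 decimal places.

0.7912

Form M = I − A:
  [  0.94   -0.07   -0.04   -0.07   -0.01   -0.12]
  [ -0.13    0.93   -0.06   -0.02   -0.11   -0.13]
  [ -0.12   -0.01    0.97   -0.01   -0.05   -0.07]
  [ -0.05   -0.03   -0.11    0.99   -0.06   -0.12]
  [ -0.13   -0.04   -0.06   -0.03    0.92   -0.03]
  [ -0.09   -0.01   -0.05   -0.06   -0.11    0.88]
Leontief inverse L = M⁻¹:
  [  1.1169    0.0923    0.0756    0.0946    0.0558    0.1868]
  [  0.2130    1.1038    0.1050    0.0565    0.1693    0.2139]
  [  0.1624    0.0292    1.0540    0.0322    0.0787    0.1174]
  [  0.1112    0.0496    0.1405    1.0343    0.1035    0.1782]
  [  0.1864    0.0657    0.0915    0.0546    1.1159    0.0879]
  [  0.1568    0.0352    0.0898    0.0895    0.1586    1.1877]
Total output x = L · d:
  x_0 = 1.1169·66 + 0.0923·38 + 0.0756·55 + 0.0946·74 + 0.0558·89 + 0.1868·30 = 98.9482
  x_1 = 0.2130·66 + 1.1038·38 + 0.1050·55 + 0.0565·74 + 0.1693·89 + 0.2139·30 = 87.4379
  x_2 = 0.1624·66 + 0.0292·38 + 1.0540·55 + 0.0322·74 + 0.0787·89 + 0.1174·30 = 82.7110
  x_3 = 0.1112·66 + 0.0496·38 + 0.1405·55 + 1.0343·74 + 0.1035·89 + 0.1782·30 = 108.0585
  x_4 = 0.1864·66 + 0.0657·38 + 0.0915·55 + 0.0546·74 + 1.1159·89 + 0.0879·30 = 125.8208
  x_5 = 0.1568·66 + 0.0352·38 + 0.0898·55 + 0.0895·74 + 0.1586·89 + 1.1877·30 = 72.9989
Δx_1 = L[1,3] · Δd_3 = 0.0565 · 14 = 0.7912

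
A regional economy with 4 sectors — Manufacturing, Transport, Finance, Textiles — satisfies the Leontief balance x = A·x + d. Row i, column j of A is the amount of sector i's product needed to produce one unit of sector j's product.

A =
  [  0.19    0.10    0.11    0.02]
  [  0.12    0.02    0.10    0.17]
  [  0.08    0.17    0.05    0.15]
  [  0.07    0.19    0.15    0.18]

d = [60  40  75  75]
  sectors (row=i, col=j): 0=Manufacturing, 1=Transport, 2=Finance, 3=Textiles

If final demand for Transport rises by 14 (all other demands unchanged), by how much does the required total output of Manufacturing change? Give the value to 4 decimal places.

Form M = I − A:
  [  0.81   -0.10   -0.11   -0.02]
  [ -0.12    0.98   -0.10   -0.17]
  [ -0.08   -0.17    0.95   -0.15]
  [ -0.07   -0.19   -0.15    0.82]
Leontief inverse L = M⁻¹:
  [  1.2890    0.1836    0.1849    0.1033]
  [  0.2089    1.1268    0.1859    0.2727]
  [  0.1760    0.2686    1.1438    0.2692]
  [  0.1906    0.3259    0.2681    1.3408]
Total output x = L · d:
  x_0 = 1.2890·60 + 0.1836·40 + 0.1849·75 + 0.1033·75 = 106.3000
  x_1 = 0.2089·60 + 1.1268·40 + 0.1859·75 + 0.2727·75 = 91.9970
  x_2 = 0.1760·60 + 0.2686·40 + 1.1438·75 + 0.2692·75 = 127.2779
  x_3 = 0.1906·60 + 0.3259·40 + 0.2681·75 + 1.3408·75 = 145.1367
Δx_0 = L[0,1] · Δd_1 = 0.1836 · 14 = 2.5709

2.5709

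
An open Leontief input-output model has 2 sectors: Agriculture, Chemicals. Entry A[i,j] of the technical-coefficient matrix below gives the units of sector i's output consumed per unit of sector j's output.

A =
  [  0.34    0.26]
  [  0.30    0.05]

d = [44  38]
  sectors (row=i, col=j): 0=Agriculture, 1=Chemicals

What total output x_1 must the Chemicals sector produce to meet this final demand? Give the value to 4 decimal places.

69.7268

Form M = I − A:
  [  0.66   -0.26]
  [ -0.30    0.95]
Leontief inverse L = M⁻¹:
  [  1.7304    0.4736]
  [  0.5464    1.2022]
Total output x = L · d:
  x_0 = 1.7304·44 + 0.4736·38 = 94.1348
  x_1 = 0.5464·44 + 1.2022·38 = 69.7268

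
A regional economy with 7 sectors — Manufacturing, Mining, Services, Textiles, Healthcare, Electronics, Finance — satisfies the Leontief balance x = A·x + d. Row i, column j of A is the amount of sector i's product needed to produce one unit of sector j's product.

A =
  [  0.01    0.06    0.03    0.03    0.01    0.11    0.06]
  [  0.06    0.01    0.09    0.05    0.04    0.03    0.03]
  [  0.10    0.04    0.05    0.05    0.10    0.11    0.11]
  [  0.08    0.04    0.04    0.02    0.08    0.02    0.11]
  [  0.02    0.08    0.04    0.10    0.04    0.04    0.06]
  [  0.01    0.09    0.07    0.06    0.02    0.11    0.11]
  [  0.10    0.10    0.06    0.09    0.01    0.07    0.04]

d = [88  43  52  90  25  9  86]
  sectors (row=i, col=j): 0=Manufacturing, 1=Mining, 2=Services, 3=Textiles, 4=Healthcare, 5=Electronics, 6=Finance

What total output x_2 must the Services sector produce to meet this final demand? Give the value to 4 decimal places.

105.0660

Form M = I − A:
  [  0.99   -0.06   -0.03   -0.03   -0.01   -0.11   -0.06]
  [ -0.06    0.99   -0.09   -0.05   -0.04   -0.03   -0.03]
  [ -0.10   -0.04    0.95   -0.05   -0.10   -0.11   -0.11]
  [ -0.08   -0.04   -0.04    0.98   -0.08   -0.02   -0.11]
  [ -0.02   -0.08   -0.04   -0.10    0.96   -0.04   -0.06]
  [ -0.01   -0.09   -0.07   -0.06   -0.02    0.89   -0.11]
  [ -0.10   -0.10   -0.06   -0.09   -0.01   -0.07    0.96]
Leontief inverse L = M⁻¹:
  [  1.0395    0.0944    0.0631    0.0615    0.0306    0.1502    0.1013]
  [  0.0910    1.0428    0.1177    0.0798    0.0656    0.0714    0.0732]
  [  0.1491    0.1035    1.1021    0.1075    0.1353    0.1808    0.1803]
  [  0.1167    0.0831    0.0753    1.0610    0.1039    0.0672    0.1543]
  [  0.0590    0.1167    0.0764    0.1356    1.0692    0.0802    0.1076]
  [  0.0595    0.1407    0.1190    0.1079    0.0540    1.1687    0.1714]
  [  0.1430    0.1442    0.1042    0.1302    0.0433    0.1267    1.0992]
Total output x = L · d:
  x_0 = 1.0395·88 + 0.0944·43 + 0.0631·52 + 0.0615·90 + 0.0306·25 + 0.1502·9 + 0.1013·86 = 115.1861
  x_1 = 0.0910·88 + 1.0428·43 + 0.1177·52 + 0.0798·90 + 0.0656·25 + 0.0714·9 + 0.0732·86 = 74.7175
  x_2 = 0.1491·88 + 0.1035·43 + 1.1021·52 + 0.1075·90 + 0.1353·25 + 0.1808·9 + 0.1803·86 = 105.0660
  x_3 = 0.1167·88 + 0.0831·43 + 0.0753·52 + 1.0610·90 + 0.1039·25 + 0.0672·9 + 0.1543·86 = 129.7175
  x_4 = 0.0590·88 + 0.1167·43 + 0.0764·52 + 0.1356·90 + 1.0692·25 + 0.0802·9 + 0.1076·86 = 63.0909
  x_5 = 0.0595·88 + 0.1407·43 + 0.1190·52 + 0.1079·90 + 0.0540·25 + 1.1687·9 + 0.1714·86 = 53.7863
  x_6 = 0.1430·88 + 0.1442·43 + 0.1042·52 + 0.1302·90 + 0.0433·25 + 0.1267·9 + 1.0992·86 = 132.6717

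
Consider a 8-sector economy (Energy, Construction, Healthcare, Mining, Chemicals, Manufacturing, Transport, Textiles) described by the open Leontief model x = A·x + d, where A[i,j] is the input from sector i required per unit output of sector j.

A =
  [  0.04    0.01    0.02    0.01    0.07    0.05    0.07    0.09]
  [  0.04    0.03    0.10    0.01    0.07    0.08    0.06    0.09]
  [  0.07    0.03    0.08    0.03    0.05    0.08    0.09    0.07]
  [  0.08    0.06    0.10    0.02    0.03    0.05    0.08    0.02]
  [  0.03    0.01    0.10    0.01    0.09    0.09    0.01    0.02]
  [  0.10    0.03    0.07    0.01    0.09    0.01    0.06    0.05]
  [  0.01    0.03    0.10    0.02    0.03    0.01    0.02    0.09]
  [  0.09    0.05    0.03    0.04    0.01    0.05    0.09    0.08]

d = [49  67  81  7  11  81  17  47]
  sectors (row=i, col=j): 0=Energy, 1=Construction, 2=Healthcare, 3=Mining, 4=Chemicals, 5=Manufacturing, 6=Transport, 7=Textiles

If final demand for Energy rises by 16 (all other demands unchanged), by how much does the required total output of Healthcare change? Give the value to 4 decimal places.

Form M = I − A:
  [  0.96   -0.01   -0.02   -0.01   -0.07   -0.05   -0.07   -0.09]
  [ -0.04    0.97   -0.10   -0.01   -0.07   -0.08   -0.06   -0.09]
  [ -0.07   -0.03    0.92   -0.03   -0.05   -0.08   -0.09   -0.07]
  [ -0.08   -0.06   -0.10    0.98   -0.03   -0.05   -0.08   -0.02]
  [ -0.03   -0.01   -0.10   -0.01    0.91   -0.09   -0.01   -0.02]
  [ -0.10   -0.03   -0.07   -0.01   -0.09    0.99   -0.06   -0.05]
  [ -0.01   -0.03   -0.10   -0.02   -0.03   -0.01    0.98   -0.09]
  [ -0.09   -0.05   -0.03   -0.04   -0.01   -0.05   -0.09    0.92]
Leontief inverse L = M⁻¹:
  [  1.0738    0.0277    0.0614    0.0224    0.1015    0.0794    0.1037    0.1296]
  [  0.0887    1.0542    0.1579    0.0270    0.1148    0.1226    0.1095    0.1443]
  [  0.1183    0.0550    1.1396    0.0469    0.0955    0.1214    0.1404    0.1271]
  [  0.1204    0.0811    0.1544    1.0343    0.0718    0.0888    0.1250    0.0726]
  [  0.0675    0.0264    0.1457    0.0215    1.1293    0.1244    0.0459    0.0565]
  [  0.1362    0.0484    0.1188    0.0236    0.1297    1.0494    0.1000    0.0972]
  [  0.0437    0.0478    0.1379    0.0329    0.0560    0.0411    1.0566    0.1270]
  [  0.1314    0.0729    0.0800    0.0549    0.0472    0.0846    0.1354    1.1331]
Total output x = L · d:
  x_0 = 1.0738·49 + 0.0277·67 + 0.0614·81 + 0.0224·7 + 0.1015·11 + 0.0794·81 + 0.1037·17 + 0.1296·47 = 75.0026
  x_1 = 0.0887·49 + 1.0542·67 + 0.1579·81 + 0.0270·7 + 0.1148·11 + 0.1226·81 + 0.1095·17 + 0.1443·47 = 107.7935
  x_2 = 0.1183·49 + 0.0550·67 + 1.1396·81 + 0.0469·7 + 0.0955·11 + 0.1214·81 + 0.1404·17 + 0.1271·47 = 121.3651
  x_3 = 0.1204·49 + 0.0811·67 + 0.1544·81 + 1.0343·7 + 0.0718·11 + 0.0888·81 + 0.1250·17 + 0.0726·47 = 44.5969
  x_4 = 0.0675·49 + 0.0264·67 + 0.1457·81 + 0.0215·7 + 1.1293·11 + 0.1244·81 + 0.0459·17 + 0.0565·47 = 42.9615
  x_5 = 0.1362·49 + 0.0484·67 + 0.1188·81 + 0.0236·7 + 0.1297·11 + 1.0494·81 + 0.1000·17 + 0.0972·47 = 112.3992
  x_6 = 0.0437·49 + 0.0478·67 + 0.1379·81 + 0.0329·7 + 0.0560·11 + 0.0411·81 + 1.0566·17 + 0.1270·47 = 44.6182
  x_7 = 0.1314·49 + 0.0729·67 + 0.0800·81 + 0.0549·7 + 0.0472·11 + 0.0846·81 + 0.1354·17 + 1.1331·47 = 81.1195
Δx_2 = L[2,0] · Δd_0 = 0.1183 · 16 = 1.8929

1.8929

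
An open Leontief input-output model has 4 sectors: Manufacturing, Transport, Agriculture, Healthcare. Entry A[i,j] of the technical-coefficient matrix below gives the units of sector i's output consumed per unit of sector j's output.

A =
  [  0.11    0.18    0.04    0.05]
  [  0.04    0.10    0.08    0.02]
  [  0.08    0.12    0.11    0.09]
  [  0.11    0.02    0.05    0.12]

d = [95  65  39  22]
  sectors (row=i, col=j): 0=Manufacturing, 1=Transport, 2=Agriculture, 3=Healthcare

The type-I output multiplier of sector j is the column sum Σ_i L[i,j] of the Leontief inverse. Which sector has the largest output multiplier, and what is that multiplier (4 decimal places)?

Transport (1.6307)

Form M = I − A:
  [  0.89   -0.18   -0.04   -0.05]
  [ -0.04    0.90   -0.08   -0.02]
  [ -0.08   -0.12    0.89   -0.09]
  [ -0.11   -0.02   -0.05    0.88]
Leontief inverse L = M⁻¹:
  [  1.1512    0.2424    0.0780    0.0789]
  [  0.0659    1.1396    0.1077    0.0407]
  [  0.1278    0.1822    1.1530    0.1293]
  [  0.1527    0.0665    0.0777    1.1545]
Total output x = L · d:
  x_0 = 1.1512·95 + 0.2424·65 + 0.0780·39 + 0.0789·22 = 129.9007
  x_1 = 0.0659·95 + 1.1396·65 + 0.1077·39 + 0.0407·22 = 85.4275
  x_2 = 0.1278·95 + 0.1822·65 + 1.1530·39 + 0.1293·22 = 71.7939
  x_3 = 0.1527·95 + 0.0665·65 + 0.0777·39 + 1.1545·22 = 47.2583
Output multipliers (column sums of L):
  Manufacturing: 1.4976
  Transport: 1.6307
  Agriculture: 1.4163
  Healthcare: 1.4034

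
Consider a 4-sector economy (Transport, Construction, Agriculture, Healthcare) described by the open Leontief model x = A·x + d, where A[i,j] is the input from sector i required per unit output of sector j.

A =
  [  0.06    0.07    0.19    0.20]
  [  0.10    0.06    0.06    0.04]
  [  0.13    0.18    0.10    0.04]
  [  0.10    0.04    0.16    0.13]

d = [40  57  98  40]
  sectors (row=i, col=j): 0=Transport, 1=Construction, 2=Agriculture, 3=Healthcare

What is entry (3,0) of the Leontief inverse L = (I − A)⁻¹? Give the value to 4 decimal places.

L[3,0] = 0.1765

Form M = I − A:
  [  0.94   -0.07   -0.19   -0.20]
  [ -0.10    0.94   -0.06   -0.04]
  [ -0.13   -0.18    0.90   -0.04]
  [ -0.10   -0.04   -0.16    0.87]
Leontief inverse L = M⁻¹:
  [  1.1531    0.1564    0.3047    0.2863]
  [  0.1431    1.1012    0.1195    0.0890]
  [  0.2030    0.2479    1.1906    0.1128]
  [  0.1765    0.1142    0.2595    1.2072]
Total output x = L · d:
  x_0 = 1.1531·40 + 0.1564·57 + 0.3047·98 + 0.2863·40 = 96.3540
  x_1 = 0.1431·40 + 1.1012·57 + 0.1195·98 + 0.0890·40 = 83.7585
  x_2 = 0.2030·40 + 0.2479·57 + 1.1906·98 + 0.1128·40 = 143.4376
  x_3 = 0.1765·40 + 0.1142·57 + 0.2595·98 + 1.2072·40 = 87.2825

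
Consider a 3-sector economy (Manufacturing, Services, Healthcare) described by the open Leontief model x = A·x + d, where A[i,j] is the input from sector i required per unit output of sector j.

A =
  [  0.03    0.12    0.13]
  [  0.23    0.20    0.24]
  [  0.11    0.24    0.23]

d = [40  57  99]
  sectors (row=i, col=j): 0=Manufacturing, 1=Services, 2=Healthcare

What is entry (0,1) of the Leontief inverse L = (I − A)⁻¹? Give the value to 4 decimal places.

Form M = I − A:
  [  0.97   -0.12   -0.13]
  [ -0.23    0.80   -0.24]
  [ -0.11   -0.24    0.77]
Leontief inverse L = M⁻¹:
  [  1.1199    0.2479    0.2663]
  [  0.4081    1.4693    0.5269]
  [  0.2872    0.4934    1.5010]
Total output x = L · d:
  x_0 = 1.1199·40 + 0.2479·57 + 0.2663·99 = 85.2936
  x_1 = 0.4081·40 + 1.4693·57 + 0.5269·99 = 152.2336
  x_2 = 0.2872·40 + 0.4934·57 + 1.5010·99 = 188.2057

L[0,1] = 0.2479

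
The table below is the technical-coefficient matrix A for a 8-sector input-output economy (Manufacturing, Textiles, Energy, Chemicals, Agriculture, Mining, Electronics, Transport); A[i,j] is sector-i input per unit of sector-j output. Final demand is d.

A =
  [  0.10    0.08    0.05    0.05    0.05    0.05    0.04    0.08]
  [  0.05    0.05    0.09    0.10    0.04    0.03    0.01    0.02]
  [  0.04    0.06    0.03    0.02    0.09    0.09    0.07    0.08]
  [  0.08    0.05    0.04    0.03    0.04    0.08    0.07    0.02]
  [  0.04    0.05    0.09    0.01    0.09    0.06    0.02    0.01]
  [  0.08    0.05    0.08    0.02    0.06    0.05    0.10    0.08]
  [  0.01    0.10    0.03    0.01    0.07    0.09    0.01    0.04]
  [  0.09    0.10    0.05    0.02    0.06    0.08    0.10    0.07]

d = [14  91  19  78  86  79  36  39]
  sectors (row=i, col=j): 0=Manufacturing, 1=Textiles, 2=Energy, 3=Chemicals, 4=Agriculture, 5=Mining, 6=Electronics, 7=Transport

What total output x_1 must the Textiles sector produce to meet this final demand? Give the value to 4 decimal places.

Form M = I − A:
  [  0.90   -0.08   -0.05   -0.05   -0.05   -0.05   -0.04   -0.08]
  [ -0.05    0.95   -0.09   -0.10   -0.04   -0.03   -0.01   -0.02]
  [ -0.04   -0.06    0.97   -0.02   -0.09   -0.09   -0.07   -0.08]
  [ -0.08   -0.05   -0.04    0.97   -0.04   -0.08   -0.07   -0.02]
  [ -0.04   -0.05   -0.09   -0.01    0.91   -0.06   -0.02   -0.01]
  [ -0.08   -0.05   -0.08   -0.02   -0.06    0.95   -0.10   -0.08]
  [ -0.01   -0.10   -0.03   -0.01   -0.07   -0.09    0.99   -0.04]
  [ -0.09   -0.10   -0.05   -0.02   -0.06   -0.08   -0.10    0.93]
Leontief inverse L = M⁻¹:
  [  1.1592    0.1426    0.1045    0.0835    0.1063    0.1082    0.0876    0.1278]
  [  0.0943    1.0946    0.1300    0.1245    0.0840    0.0768    0.0479    0.0551]
  [  0.0922    0.1193    1.0843    0.0477    0.1463    0.1459    0.1152    0.1239]
  [  0.1254    0.1002    0.0842    1.0553    0.0866    0.1272    0.1072    0.0594]
  [  0.0783    0.0920    0.1316    0.0315    1.1354    0.1026    0.0534    0.0440]
  [  0.1359    0.1168    0.1343    0.0502    0.1214    1.1131    0.1478    0.1302]
  [  0.0493    0.1407    0.0739    0.0346    0.1112    0.1289    1.0437    0.0715]
  [  0.1520    0.1712    0.1122    0.0568    0.1247    0.1455    0.1505    1.1232]
Total output x = L · d:
  x_0 = 1.1592·14 + 0.1426·91 + 0.1045·19 + 0.0835·78 + 0.1063·86 + 0.1082·79 + 0.0876·36 + 0.1278·39 = 63.5193
  x_1 = 0.0943·14 + 1.0946·91 + 0.1300·19 + 0.1245·78 + 0.0840·86 + 0.0768·79 + 0.0479·36 + 0.0551·39 = 130.2727
  x_2 = 0.0922·14 + 0.1193·91 + 1.0843·19 + 0.0477·78 + 0.1463·86 + 0.1459·79 + 0.1152·36 + 0.1239·39 = 69.5528
  x_3 = 0.1254·14 + 0.1002·91 + 0.0842·19 + 1.0553·78 + 0.0866·86 + 0.1272·79 + 0.1072·36 + 0.0594·39 = 118.4595
  x_4 = 0.0783·14 + 0.0920·91 + 0.1316·19 + 0.0315·78 + 1.1354·86 + 0.1026·79 + 0.0534·36 + 0.0440·39 = 123.8203
  x_5 = 0.1359·14 + 0.1168·91 + 0.1343·19 + 0.0502·78 + 0.1214·86 + 1.1131·79 + 0.1478·36 + 0.1302·39 = 127.7742
  x_6 = 0.0493·14 + 0.1407·91 + 0.0739·19 + 0.0346·78 + 0.1112·86 + 0.1289·79 + 1.0437·36 + 0.0715·39 = 77.7063
  x_7 = 0.1520·14 + 0.1712·91 + 0.1122·19 + 0.0568·78 + 0.1247·86 + 0.1455·79 + 0.1505·36 + 1.1232·39 = 95.7125

130.2727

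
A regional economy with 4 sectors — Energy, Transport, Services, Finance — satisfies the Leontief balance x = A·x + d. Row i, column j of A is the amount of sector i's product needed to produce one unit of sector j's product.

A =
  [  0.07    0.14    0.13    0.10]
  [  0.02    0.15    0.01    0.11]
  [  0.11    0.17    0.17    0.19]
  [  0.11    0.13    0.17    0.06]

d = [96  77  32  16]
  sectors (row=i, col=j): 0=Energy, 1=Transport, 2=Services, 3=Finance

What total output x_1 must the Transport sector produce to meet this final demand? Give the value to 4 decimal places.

Form M = I − A:
  [  0.93   -0.14   -0.13   -0.10]
  [ -0.02    0.85   -0.01   -0.11]
  [ -0.11   -0.17    0.83   -0.19]
  [ -0.11   -0.13   -0.17    0.94]
Leontief inverse L = M⁻¹:
  [  1.1300    0.2600    0.2201    0.1951]
  [  0.0517    1.2205    0.0555    0.1595]
  [  0.2005    0.3443    1.3071    0.3258]
  [  0.1756    0.2615    0.2698    1.1677]
Total output x = L · d:
  x_0 = 1.1300·96 + 0.2600·77 + 0.2201·32 + 0.1951·16 = 138.6590
  x_1 = 0.0517·96 + 1.2205·77 + 0.0555·32 + 0.1595·16 = 103.2654
  x_2 = 0.2005·96 + 0.3443·77 + 1.3071·32 + 0.3258·16 = 92.8035
  x_3 = 0.1756·96 + 0.2615·77 + 0.2698·32 + 1.1677·16 = 64.3123

103.2654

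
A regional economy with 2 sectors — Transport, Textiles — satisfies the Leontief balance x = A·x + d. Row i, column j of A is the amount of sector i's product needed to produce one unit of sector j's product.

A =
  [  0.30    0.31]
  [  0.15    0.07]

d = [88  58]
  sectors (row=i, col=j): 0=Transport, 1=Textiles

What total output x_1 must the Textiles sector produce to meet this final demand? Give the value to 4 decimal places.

Form M = I − A:
  [  0.70   -0.31]
  [ -0.15    0.93]
Leontief inverse L = M⁻¹:
  [  1.5385    0.5128]
  [  0.2481    1.1580]
Total output x = L · d:
  x_0 = 1.5385·88 + 0.5128·58 = 165.1282
  x_1 = 0.2481·88 + 1.1580·58 = 88.9992

88.9992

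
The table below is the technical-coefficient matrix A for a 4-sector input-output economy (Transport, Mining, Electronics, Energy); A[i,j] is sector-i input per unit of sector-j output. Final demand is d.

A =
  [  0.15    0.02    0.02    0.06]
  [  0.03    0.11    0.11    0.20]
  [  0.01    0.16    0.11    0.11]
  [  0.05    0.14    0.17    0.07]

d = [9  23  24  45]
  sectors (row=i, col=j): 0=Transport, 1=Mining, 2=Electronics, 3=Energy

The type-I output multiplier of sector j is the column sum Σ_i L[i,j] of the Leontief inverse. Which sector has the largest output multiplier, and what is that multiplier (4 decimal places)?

Form M = I − A:
  [  0.85   -0.02   -0.02   -0.06]
  [ -0.03    0.89   -0.11   -0.20]
  [ -0.01   -0.16    0.89   -0.11]
  [ -0.05   -0.14   -0.17    0.93]
Leontief inverse L = M⁻¹:
  [  1.1843    0.0504    0.0507    0.0932]
  [  0.0620    1.2072    0.2056    0.2879]
  [  0.0342    0.2460    1.1922    0.1961]
  [  0.0793    0.2294    0.2516    1.1595]
Total output x = L · d:
  x_0 = 1.1843·9 + 0.0504·23 + 0.0507·24 + 0.0932·45 = 17.2290
  x_1 = 0.0620·9 + 1.2072·23 + 0.2056·24 + 0.2879·45 = 46.2160
  x_2 = 0.0342·9 + 0.2460·23 + 1.1922·24 + 0.1961·45 = 43.4038
  x_3 = 0.0793·9 + 0.2294·23 + 0.2516·24 + 1.1595·45 = 64.2047
Output multipliers (column sums of L):
  Transport: 1.3598
  Mining: 1.7330
  Electronics: 1.7001
  Energy: 1.7368

Energy (1.7368)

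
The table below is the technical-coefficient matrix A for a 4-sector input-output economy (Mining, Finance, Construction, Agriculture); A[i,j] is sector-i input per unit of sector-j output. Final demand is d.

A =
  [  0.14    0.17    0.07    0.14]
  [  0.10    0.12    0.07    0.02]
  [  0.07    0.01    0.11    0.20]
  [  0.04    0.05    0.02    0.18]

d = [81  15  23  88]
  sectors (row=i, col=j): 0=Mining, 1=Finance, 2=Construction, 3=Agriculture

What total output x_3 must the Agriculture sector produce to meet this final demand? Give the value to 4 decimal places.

117.3738

Form M = I − A:
  [  0.86   -0.17   -0.07   -0.14]
  [ -0.10    0.88   -0.07   -0.02]
  [ -0.07   -0.01    0.89   -0.20]
  [ -0.04   -0.05   -0.02    0.82]
Leontief inverse L = M⁻¹:
  [  1.2129    0.2495    0.1205    0.2425]
  [  0.1484    1.1708    0.1055    0.0796]
  [  0.1130    0.0518    1.1433    0.2994]
  [  0.0710    0.0848    0.0402    1.2435]
Total output x = L · d:
  x_0 = 1.2129·81 + 0.2495·15 + 0.1205·23 + 0.2425·88 = 126.1000
  x_1 = 0.1484·81 + 1.1708·15 + 0.1055·23 + 0.0796·88 = 39.0202
  x_2 = 0.1130·81 + 0.0518·15 + 1.1433·23 + 0.2994·88 = 62.5752
  x_3 = 0.0710·81 + 0.0848·15 + 0.0402·23 + 1.2435·88 = 117.3738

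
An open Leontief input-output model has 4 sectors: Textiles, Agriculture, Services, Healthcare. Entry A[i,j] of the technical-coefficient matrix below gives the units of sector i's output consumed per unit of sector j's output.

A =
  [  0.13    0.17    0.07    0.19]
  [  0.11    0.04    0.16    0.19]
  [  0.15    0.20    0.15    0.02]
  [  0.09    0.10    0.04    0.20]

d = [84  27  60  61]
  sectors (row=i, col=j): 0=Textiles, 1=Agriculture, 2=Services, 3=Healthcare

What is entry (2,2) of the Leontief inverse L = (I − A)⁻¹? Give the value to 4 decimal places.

Form M = I − A:
  [  0.87   -0.17   -0.07   -0.19]
  [ -0.11    0.96   -0.16   -0.19]
  [ -0.15   -0.20    0.85   -0.02]
  [ -0.09   -0.10   -0.04    0.80]
Leontief inverse L = M⁻¹:
  [  1.2564    0.2983    0.1772    0.3737]
  [  0.2269    1.1702    0.2549    0.3382]
  [  0.2794    0.3326    1.2704    0.1771]
  [  0.1837    0.1965    0.1153    1.3432]
Total output x = L · d:
  x_0 = 1.2564·84 + 0.2983·27 + 0.1772·60 + 0.3737·61 = 147.0138
  x_1 = 0.2269·84 + 1.1702·27 + 0.2549·60 + 0.3382·61 = 86.5723
  x_2 = 0.2794·84 + 0.3326·27 + 1.2704·60 + 0.1771·61 = 119.4803
  x_3 = 0.1837·84 + 0.1965·27 + 0.1153·60 + 1.3432·61 = 109.5846

L[2,2] = 1.2704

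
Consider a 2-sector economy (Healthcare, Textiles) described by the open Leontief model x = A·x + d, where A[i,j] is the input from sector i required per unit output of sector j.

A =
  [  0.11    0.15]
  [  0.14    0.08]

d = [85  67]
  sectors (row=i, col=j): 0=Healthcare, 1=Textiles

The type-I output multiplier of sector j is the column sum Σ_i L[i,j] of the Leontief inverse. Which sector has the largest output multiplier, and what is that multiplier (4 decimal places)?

Form M = I − A:
  [  0.89   -0.15]
  [ -0.14    0.92]
Leontief inverse L = M⁻¹:
  [  1.1532    0.1880]
  [  0.1755    1.1156]
Total output x = L · d:
  x_0 = 1.1532·85 + 0.1880·67 = 110.6167
  x_1 = 0.1755·85 + 1.1156·67 = 89.6591
Output multipliers (column sums of L):
  Healthcare: 1.3287
  Textiles: 1.3036

Healthcare (1.3287)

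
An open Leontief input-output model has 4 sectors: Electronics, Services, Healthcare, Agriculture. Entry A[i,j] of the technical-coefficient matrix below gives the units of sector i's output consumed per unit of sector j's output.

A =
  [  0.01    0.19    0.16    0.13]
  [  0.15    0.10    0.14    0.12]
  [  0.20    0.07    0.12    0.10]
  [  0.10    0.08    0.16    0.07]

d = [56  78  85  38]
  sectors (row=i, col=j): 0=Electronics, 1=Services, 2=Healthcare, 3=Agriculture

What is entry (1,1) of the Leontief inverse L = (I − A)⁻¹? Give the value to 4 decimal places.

Form M = I − A:
  [  0.99   -0.19   -0.16   -0.13]
  [ -0.15    0.90   -0.14   -0.12]
  [ -0.20   -0.07    0.88   -0.10]
  [ -0.10   -0.08   -0.16    0.93]
Leontief inverse L = M⁻¹:
  [  1.1349    0.2825    0.2925    0.2265]
  [  0.2622    1.2081    0.2803    0.2227]
  [  0.3011    0.1791    1.2560    0.2002]
  [  0.1964    0.1651    0.2716    1.1532]
Total output x = L · d:
  x_0 = 1.1349·56 + 0.2825·78 + 0.2925·85 + 0.2265·38 = 119.0525
  x_1 = 0.2622·56 + 1.2081·78 + 0.2803·85 + 0.2227·38 = 141.2000
  x_2 = 0.3011·56 + 0.1791·78 + 1.2560·85 + 0.2002·38 = 145.1969
  x_3 = 0.1964·56 + 0.1651·78 + 0.2716·85 + 1.1532·38 = 90.7879

L[1,1] = 1.2081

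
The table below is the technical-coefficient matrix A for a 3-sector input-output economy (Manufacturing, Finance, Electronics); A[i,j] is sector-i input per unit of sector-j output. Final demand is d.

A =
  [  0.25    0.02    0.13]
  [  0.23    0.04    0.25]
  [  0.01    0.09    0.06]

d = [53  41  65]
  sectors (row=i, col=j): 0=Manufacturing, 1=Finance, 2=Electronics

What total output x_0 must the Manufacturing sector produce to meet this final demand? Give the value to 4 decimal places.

86.4352

Form M = I − A:
  [  0.75   -0.02   -0.13]
  [ -0.23    0.96   -0.25]
  [ -0.01   -0.09    0.94]
Leontief inverse L = M⁻¹:
  [  1.3503    0.0468    0.1992]
  [  0.3356    1.0799    0.3336]
  [  0.0465    0.1039    1.0979]
Total output x = L · d:
  x_0 = 1.3503·53 + 0.0468·41 + 0.1992·65 = 86.4352
  x_1 = 0.3356·53 + 1.0799·41 + 0.3336·65 = 83.7520
  x_2 = 0.0465·53 + 0.1039·41 + 1.0979·65 = 78.0873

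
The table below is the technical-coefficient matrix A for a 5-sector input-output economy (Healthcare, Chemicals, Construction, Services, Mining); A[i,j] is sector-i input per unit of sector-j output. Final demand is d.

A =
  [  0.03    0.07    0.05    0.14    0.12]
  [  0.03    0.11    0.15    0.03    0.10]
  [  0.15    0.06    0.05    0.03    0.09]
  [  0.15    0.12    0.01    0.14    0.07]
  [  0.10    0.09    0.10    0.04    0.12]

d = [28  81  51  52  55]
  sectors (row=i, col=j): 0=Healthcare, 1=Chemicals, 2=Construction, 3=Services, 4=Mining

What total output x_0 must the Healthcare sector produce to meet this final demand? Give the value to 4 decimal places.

Form M = I − A:
  [  0.97   -0.07   -0.05   -0.14   -0.12]
  [ -0.03    0.89   -0.15   -0.03   -0.10]
  [ -0.15   -0.06    0.95   -0.03   -0.09]
  [ -0.15   -0.12   -0.01    0.86   -0.07]
  [ -0.10   -0.09   -0.10   -0.04    0.88]
Leontief inverse L = M⁻¹:
  [  1.1013    0.1395    0.1023    0.1966    0.1921]
  [  0.0977    1.1727    0.2094    0.0722    0.1737]
  [  0.2030    0.1175    1.0996    0.0829    0.1601]
  [  0.2218    0.2022    0.0730    1.2158    0.1574]
  [  0.1683    0.1583    0.1613    0.0944    1.2013]
Total output x = L · d:
  x_0 = 1.1013·28 + 0.1395·81 + 0.1023·51 + 0.1966·52 + 0.1921·55 = 68.1396
  x_1 = 0.0977·28 + 1.1727·81 + 0.2094·51 + 0.0722·52 + 0.1737·55 = 121.7121
  x_2 = 0.2030·28 + 0.1175·81 + 1.0996·51 + 0.0829·52 + 0.1601·55 = 84.3962
  x_3 = 0.2218·28 + 0.2022·81 + 0.0730·51 + 1.2158·52 + 0.1574·55 = 98.1889
  x_4 = 0.1683·28 + 0.1583·81 + 0.1613·51 + 0.0944·52 + 1.2013·55 = 96.7446

68.1396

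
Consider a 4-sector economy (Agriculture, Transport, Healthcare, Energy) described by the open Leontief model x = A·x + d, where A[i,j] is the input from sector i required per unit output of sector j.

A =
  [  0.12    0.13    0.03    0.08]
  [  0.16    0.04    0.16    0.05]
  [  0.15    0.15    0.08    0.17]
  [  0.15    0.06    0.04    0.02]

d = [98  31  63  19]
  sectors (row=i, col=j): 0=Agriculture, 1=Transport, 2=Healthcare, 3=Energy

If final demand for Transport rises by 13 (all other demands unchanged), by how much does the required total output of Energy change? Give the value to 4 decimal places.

Form M = I − A:
  [  0.88   -0.13   -0.03   -0.08]
  [ -0.16    0.96   -0.16   -0.05]
  [ -0.15   -0.15    0.92   -0.17]
  [ -0.15   -0.06   -0.04    0.98]
Leontief inverse L = M⁻¹:
  [  1.2031    0.1824    0.0762    0.1207]
  [  0.2577    1.1161    0.2075    0.1140]
  [  0.2772    0.2312    1.1464    0.2333]
  [  0.2112    0.1057    0.0712    1.0554]
Total output x = L · d:
  x_0 = 1.2031·98 + 0.1824·31 + 0.0762·63 + 0.1207·19 = 130.6506
  x_1 = 0.2577·98 + 1.1161·31 + 0.2075·63 + 0.1140·19 = 75.0914
  x_2 = 0.2772·98 + 0.2312·31 + 1.1464·63 + 0.2333·19 = 110.9875
  x_3 = 0.2112·98 + 0.1057·31 + 0.0712·63 + 1.0554·19 = 48.5128
Δx_3 = L[3,1] · Δd_1 = 0.1057 · 13 = 1.3739

1.3739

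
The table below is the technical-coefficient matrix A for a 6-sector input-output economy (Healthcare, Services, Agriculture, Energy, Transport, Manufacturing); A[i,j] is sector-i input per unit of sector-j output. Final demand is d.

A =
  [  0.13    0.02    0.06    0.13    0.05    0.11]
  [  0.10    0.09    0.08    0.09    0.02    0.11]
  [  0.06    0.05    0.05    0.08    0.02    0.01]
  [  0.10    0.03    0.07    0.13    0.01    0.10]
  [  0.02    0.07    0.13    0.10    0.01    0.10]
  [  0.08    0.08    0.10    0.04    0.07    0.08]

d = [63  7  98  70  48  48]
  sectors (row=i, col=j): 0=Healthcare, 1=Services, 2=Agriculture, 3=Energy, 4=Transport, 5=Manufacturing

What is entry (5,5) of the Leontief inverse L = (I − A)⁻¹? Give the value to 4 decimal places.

Form M = I − A:
  [  0.87   -0.02   -0.06   -0.13   -0.05   -0.11]
  [ -0.10    0.91   -0.08   -0.09   -0.02   -0.11]
  [ -0.06   -0.05    0.95   -0.08   -0.02   -0.01]
  [ -0.10   -0.03   -0.07    0.87   -0.01   -0.10]
  [ -0.02   -0.07   -0.13   -0.10    0.99   -0.10]
  [ -0.08   -0.08   -0.10   -0.04   -0.07    0.92]
Leontief inverse L = M⁻¹:
  [  1.2094    0.0633    0.1282    0.2168    0.0803    0.1859]
  [  0.1783    1.1364    0.1456    0.1717    0.0496    0.1828]
  [  0.1035    0.0731    1.0847    0.1289    0.0335    0.0506]
  [  0.1712    0.0678    0.1277    1.2055    0.0364    0.1650]
  [  0.0826    0.1106    0.1845    0.1666    1.0329    0.1555]
  [  0.1456    0.1236    0.1613    0.1129    0.0951    1.1435]
Total output x = L · d:
  x_0 = 1.2094·63 + 0.0633·7 + 0.1282·98 + 0.2168·70 + 0.0803·48 + 0.1859·48 = 117.1555
  x_1 = 0.1783·63 + 1.1364·7 + 0.1456·98 + 0.1717·70 + 0.0496·48 + 0.1828·48 = 56.6371
  x_2 = 0.1035·63 + 0.0731·7 + 1.0847·98 + 0.1289·70 + 0.0335·48 + 0.0506·48 = 126.3947
  x_3 = 0.1712·63 + 0.0678·7 + 0.1277·98 + 1.2055·70 + 0.0364·48 + 0.1650·48 = 117.8283
  x_4 = 0.0826·63 + 0.1106·7 + 0.1845·98 + 0.1666·70 + 1.0329·48 + 0.1555·48 = 92.7702
  x_5 = 0.1456·63 + 0.1236·7 + 0.1613·98 + 0.1129·70 + 0.0951·48 + 1.1435·48 = 93.2064

L[5,5] = 1.1435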